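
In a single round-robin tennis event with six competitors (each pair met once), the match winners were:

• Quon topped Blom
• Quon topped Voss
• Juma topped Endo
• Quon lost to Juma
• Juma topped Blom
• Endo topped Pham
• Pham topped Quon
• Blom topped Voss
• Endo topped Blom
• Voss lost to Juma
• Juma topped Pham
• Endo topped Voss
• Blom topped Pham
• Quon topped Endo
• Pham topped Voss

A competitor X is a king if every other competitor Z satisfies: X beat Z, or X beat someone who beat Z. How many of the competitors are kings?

Voss cannot reach Quon, Blom, Juma, Pham, Endo in two steps.
Quon cannot reach Juma in two steps.
Blom cannot reach Juma, Endo in two steps.
Juma reaches everyone (king).
Pham cannot reach Juma in two steps.
Endo cannot reach Juma in two steps.
Kings: Juma — 1.

1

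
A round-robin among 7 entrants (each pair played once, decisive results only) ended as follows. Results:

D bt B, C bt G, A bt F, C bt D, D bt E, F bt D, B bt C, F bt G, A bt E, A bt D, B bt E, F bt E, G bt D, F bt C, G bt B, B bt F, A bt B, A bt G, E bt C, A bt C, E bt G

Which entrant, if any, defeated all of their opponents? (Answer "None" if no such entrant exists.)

A has 6 wins out of 6 opponents — a perfect record.

A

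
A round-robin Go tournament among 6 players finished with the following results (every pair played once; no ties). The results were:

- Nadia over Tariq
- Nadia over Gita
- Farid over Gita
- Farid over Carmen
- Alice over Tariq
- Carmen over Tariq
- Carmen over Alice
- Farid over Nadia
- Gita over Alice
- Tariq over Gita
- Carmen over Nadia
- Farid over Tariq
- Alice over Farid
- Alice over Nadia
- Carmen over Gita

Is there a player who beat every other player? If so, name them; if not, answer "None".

Highest win total is Farid with 4 (out of 5 possible).
Farid lost to Alice, so no player went undefeated.

None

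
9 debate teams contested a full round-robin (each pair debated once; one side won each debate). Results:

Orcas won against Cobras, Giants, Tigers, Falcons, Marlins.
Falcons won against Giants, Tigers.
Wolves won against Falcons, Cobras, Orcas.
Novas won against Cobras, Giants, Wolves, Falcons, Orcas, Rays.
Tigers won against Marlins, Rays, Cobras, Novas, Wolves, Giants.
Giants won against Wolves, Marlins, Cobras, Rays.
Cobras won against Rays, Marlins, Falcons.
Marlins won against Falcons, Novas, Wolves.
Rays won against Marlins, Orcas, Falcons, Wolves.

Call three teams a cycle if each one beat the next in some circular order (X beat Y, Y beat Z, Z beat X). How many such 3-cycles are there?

22

Win totals: Wolves 3, Orcas 5, Cobras 3, Giants 4, Novas 6, Tigers 6, Marlins 3, Rays 4, Falcons 2.
A team with w wins dominates both others in C(w,2) triples; summing gives 3 + 10 + 3 + 6 + 15 + 15 + 3 + 6 + 1 = 62 transitive triples.
Total triples C(9,3) = 84, so cyclic triples = 84 − 62 = 22.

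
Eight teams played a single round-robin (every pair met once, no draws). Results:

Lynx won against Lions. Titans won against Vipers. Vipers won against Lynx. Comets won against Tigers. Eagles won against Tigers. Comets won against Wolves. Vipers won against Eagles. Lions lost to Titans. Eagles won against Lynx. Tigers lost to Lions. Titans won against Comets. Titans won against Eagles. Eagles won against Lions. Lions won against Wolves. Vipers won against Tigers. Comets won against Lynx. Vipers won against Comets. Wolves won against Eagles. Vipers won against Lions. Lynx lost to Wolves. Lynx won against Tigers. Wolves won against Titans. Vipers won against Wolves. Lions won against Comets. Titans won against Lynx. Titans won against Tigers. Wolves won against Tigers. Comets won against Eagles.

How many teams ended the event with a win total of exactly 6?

Win totals: Tigers 0, Titans 6, Lynx 2, Lions 3, Comets 4, Vipers 6, Eagles 3, Wolves 4.
Exactly 6: Titans, Vipers — 2 teams.

2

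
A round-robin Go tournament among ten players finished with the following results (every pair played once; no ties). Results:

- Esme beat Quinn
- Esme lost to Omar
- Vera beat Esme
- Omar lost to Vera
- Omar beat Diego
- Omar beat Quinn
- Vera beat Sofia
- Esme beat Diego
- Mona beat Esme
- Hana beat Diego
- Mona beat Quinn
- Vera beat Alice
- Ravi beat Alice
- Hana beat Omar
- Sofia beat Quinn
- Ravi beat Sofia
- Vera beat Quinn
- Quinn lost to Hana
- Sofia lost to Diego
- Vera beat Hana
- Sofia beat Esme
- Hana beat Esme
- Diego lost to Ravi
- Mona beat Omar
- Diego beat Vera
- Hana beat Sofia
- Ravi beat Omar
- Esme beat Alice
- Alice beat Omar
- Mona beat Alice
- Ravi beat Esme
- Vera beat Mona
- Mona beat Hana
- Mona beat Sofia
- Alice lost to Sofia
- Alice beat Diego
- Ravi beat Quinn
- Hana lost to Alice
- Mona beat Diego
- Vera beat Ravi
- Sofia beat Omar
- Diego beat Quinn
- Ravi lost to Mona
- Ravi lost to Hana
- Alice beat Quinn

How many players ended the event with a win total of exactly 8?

Win totals: Hana 6, Sofia 4, Alice 4, Esme 3, Quinn 0, Diego 3, Vera 8, Omar 3, Ravi 6, Mona 8.
Exactly 8: Vera, Mona — 2 players.

2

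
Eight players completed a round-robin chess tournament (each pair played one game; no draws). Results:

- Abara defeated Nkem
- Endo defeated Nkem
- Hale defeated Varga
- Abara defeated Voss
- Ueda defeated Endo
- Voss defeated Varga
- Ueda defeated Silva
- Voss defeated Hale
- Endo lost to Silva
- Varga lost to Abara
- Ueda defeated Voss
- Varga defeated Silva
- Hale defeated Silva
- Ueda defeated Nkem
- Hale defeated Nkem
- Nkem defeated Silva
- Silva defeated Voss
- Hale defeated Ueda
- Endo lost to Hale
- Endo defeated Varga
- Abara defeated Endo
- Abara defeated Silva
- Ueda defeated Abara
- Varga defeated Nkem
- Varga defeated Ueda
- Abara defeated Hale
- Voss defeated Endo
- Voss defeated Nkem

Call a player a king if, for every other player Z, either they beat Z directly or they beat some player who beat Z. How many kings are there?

3

Endo cannot reach Abara, Voss, Hale in two steps.
Ueda reaches everyone (king).
Varga cannot reach Hale in two steps.
Abara reaches everyone (king).
Silva cannot reach Ueda, Abara in two steps.
Voss cannot reach Abara in two steps.
Nkem cannot reach Ueda, Varga, Abara, Hale in two steps.
Hale reaches everyone (king).
Kings: Ueda, Abara, Hale — 3.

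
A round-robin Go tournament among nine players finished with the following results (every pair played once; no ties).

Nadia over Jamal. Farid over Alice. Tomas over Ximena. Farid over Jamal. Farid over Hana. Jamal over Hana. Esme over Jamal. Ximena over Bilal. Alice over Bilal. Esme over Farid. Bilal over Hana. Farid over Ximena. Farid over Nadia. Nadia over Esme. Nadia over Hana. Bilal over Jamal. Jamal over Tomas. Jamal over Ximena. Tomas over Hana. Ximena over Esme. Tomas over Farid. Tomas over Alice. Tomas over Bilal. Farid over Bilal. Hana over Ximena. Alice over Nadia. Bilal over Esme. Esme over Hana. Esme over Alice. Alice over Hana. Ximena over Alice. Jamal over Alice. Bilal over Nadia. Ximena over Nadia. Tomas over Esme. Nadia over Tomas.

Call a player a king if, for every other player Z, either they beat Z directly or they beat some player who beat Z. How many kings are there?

Jamal reaches everyone (king).
Tomas reaches everyone (king).
Esme reaches everyone (king).
Hana cannot reach Jamal, Tomas, Farid in two steps.
Bilal reaches everyone (king).
Alice cannot reach Farid in two steps.
Farid reaches everyone (king).
Ximena reaches everyone (king).
Nadia reaches everyone (king).
Kings: Jamal, Tomas, Esme, Bilal, Farid, Ximena, Nadia — 7.

7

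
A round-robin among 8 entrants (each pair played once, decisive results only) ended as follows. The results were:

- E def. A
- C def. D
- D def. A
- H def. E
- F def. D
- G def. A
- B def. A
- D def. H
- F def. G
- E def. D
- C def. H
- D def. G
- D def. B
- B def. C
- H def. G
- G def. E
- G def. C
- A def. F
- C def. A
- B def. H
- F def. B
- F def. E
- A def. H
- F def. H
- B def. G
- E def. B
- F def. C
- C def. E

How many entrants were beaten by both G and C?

G beat: A, C, E.
C beat: A, D, E, H.
Both beat: A, E — 2.

2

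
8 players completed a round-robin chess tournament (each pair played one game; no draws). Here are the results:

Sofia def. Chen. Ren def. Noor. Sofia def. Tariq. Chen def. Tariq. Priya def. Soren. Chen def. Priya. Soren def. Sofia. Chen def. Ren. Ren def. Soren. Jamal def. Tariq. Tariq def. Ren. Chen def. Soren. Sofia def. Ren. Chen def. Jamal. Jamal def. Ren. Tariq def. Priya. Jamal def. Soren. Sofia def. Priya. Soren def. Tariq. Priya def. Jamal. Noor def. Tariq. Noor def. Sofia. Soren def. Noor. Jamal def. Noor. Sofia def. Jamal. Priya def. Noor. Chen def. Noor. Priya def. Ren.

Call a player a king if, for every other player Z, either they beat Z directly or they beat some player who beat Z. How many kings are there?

3

Jamal cannot reach Chen in two steps.
Tariq cannot reach Chen, Sofia in two steps.
Noor cannot reach Soren in two steps.
Chen reaches everyone (king).
Soren reaches everyone (king).
Ren cannot reach Jamal, Chen, Priya in two steps.
Priya cannot reach Chen in two steps.
Sofia reaches everyone (king).
Kings: Chen, Soren, Sofia — 3.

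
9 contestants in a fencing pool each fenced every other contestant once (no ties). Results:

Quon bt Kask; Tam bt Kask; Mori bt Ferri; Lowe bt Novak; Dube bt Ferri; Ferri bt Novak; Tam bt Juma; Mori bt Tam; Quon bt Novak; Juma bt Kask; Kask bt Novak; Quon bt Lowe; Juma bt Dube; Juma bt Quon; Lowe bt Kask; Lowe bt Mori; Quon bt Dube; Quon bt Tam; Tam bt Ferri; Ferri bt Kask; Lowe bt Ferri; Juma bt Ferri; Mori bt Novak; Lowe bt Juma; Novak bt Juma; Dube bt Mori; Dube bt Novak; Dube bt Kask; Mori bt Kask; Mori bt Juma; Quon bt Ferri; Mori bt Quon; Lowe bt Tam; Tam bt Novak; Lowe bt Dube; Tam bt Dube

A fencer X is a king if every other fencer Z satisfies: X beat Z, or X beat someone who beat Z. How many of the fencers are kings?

4

Ferri cannot reach Quon, Mori, Lowe, Tam, Dube in two steps.
Kask cannot reach Ferri, Quon, Mori, Lowe, Tam, Dube in two steps.
Quon reaches everyone (king).
Mori reaches everyone (king).
Lowe reaches everyone (king).
Tam cannot reach Lowe in two steps.
Dube cannot reach Lowe in two steps.
Novak cannot reach Mori, Lowe, Tam in two steps.
Juma reaches everyone (king).
Kings: Quon, Mori, Lowe, Juma — 4.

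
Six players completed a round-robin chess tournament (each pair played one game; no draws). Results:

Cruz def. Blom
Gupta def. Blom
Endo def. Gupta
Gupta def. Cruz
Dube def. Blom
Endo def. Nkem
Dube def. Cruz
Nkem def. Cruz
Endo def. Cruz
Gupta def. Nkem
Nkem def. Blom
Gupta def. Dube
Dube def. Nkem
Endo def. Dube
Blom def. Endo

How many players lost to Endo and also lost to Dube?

Endo beat: Gupta, Dube, Nkem, Cruz.
Dube beat: Nkem, Blom, Cruz.
Both beat: Nkem, Cruz — 2.

2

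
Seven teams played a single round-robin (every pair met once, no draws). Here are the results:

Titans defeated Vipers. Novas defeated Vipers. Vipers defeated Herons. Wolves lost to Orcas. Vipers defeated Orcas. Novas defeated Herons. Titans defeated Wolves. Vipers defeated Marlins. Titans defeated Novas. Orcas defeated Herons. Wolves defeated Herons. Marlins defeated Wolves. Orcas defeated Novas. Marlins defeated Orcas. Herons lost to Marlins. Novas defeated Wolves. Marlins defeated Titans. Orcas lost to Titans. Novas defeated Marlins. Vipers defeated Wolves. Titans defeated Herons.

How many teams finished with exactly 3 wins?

Win totals: Wolves 1, Herons 0, Titans 5, Vipers 4, Novas 4, Orcas 3, Marlins 4.
Exactly 3: Orcas — 1 team.

1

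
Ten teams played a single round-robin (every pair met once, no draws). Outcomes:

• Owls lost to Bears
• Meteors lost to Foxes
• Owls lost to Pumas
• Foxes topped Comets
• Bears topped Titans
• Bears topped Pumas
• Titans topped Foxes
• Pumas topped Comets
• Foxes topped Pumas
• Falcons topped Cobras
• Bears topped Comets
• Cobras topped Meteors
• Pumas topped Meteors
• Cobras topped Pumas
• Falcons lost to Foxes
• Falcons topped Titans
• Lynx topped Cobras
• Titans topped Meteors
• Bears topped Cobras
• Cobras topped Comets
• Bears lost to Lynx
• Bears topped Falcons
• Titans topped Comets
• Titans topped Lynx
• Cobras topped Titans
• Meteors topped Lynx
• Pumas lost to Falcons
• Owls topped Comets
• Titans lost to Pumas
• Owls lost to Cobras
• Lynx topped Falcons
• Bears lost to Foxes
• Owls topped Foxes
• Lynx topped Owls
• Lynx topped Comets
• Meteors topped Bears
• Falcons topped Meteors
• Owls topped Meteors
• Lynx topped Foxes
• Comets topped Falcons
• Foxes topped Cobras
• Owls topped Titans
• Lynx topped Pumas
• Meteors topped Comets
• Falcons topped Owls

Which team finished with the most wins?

Lynx

Win totals: Comets 1, Owls 4, Meteors 3, Titans 4, Cobras 5, Foxes 6, Bears 6, Pumas 4, Falcons 5, Lynx 7.
Lynx leads with 7 wins (next highest: 6).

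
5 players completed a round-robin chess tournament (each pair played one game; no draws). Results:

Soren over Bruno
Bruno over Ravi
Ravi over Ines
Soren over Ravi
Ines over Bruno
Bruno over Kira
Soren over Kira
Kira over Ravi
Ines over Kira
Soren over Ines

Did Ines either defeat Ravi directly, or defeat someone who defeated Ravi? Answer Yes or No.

Yes

Ines did not beat Ravi directly.
Ines beat Kira, Bruno. Of those, Kira beat Ravi.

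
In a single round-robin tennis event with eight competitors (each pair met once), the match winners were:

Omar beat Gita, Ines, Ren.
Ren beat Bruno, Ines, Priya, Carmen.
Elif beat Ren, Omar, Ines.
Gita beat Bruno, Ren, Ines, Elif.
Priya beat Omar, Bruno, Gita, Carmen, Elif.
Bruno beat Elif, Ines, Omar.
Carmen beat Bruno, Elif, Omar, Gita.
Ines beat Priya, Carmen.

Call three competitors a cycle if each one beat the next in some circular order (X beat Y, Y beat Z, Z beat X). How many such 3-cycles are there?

Win totals: Ines 2, Priya 5, Ren 4, Gita 4, Bruno 3, Omar 3, Carmen 4, Elif 3.
A competitor with w wins dominates both others in C(w,2) triples; summing gives 1 + 10 + 6 + 6 + 3 + 3 + 6 + 3 = 38 transitive triples.
Total triples C(8,3) = 56, so cyclic triples = 56 − 38 = 18.

18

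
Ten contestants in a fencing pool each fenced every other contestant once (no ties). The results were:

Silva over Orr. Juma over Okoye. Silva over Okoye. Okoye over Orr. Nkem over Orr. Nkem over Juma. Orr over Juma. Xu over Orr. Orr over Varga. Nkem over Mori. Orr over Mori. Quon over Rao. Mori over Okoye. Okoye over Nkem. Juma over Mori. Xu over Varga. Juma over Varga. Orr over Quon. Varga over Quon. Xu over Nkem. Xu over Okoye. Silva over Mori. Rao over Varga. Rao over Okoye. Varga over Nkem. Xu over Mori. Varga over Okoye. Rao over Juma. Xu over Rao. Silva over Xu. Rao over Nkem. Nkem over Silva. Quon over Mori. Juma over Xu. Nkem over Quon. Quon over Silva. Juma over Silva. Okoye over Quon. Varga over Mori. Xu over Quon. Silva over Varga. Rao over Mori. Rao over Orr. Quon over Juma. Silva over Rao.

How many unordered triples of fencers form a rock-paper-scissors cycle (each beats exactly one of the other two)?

Win totals: Silva 6, Okoye 3, Rao 6, Nkem 5, Juma 5, Mori 1, Quon 4, Varga 4, Xu 7, Orr 4.
A fencer with w wins dominates both others in C(w,2) triples; summing gives 15 + 3 + 15 + 10 + 10 + 0 + 6 + 6 + 21 + 6 = 92 transitive triples.
Total triples C(10,3) = 120, so cyclic triples = 120 − 92 = 28.

28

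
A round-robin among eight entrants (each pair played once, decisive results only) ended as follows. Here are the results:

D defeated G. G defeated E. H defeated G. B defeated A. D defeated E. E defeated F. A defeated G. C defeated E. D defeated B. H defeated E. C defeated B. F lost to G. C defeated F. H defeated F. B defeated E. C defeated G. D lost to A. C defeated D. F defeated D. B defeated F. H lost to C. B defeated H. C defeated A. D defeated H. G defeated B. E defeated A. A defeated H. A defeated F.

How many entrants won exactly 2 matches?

1

Win totals: A 4, B 4, C 7, D 4, E 2, F 1, G 3, H 3.
Exactly 2: E — 1 entrant.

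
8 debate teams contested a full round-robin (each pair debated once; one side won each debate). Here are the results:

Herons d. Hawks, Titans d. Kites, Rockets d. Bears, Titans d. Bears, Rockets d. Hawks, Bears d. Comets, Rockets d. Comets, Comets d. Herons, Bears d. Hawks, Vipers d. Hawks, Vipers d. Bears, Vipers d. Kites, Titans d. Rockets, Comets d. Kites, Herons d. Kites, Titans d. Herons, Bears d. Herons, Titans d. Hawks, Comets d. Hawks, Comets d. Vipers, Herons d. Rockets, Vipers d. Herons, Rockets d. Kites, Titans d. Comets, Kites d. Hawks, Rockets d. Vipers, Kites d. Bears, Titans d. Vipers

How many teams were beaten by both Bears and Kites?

1

Bears beat: Herons, Hawks, Comets.
Kites beat: Hawks, Bears.
Both beat: Hawks — 1.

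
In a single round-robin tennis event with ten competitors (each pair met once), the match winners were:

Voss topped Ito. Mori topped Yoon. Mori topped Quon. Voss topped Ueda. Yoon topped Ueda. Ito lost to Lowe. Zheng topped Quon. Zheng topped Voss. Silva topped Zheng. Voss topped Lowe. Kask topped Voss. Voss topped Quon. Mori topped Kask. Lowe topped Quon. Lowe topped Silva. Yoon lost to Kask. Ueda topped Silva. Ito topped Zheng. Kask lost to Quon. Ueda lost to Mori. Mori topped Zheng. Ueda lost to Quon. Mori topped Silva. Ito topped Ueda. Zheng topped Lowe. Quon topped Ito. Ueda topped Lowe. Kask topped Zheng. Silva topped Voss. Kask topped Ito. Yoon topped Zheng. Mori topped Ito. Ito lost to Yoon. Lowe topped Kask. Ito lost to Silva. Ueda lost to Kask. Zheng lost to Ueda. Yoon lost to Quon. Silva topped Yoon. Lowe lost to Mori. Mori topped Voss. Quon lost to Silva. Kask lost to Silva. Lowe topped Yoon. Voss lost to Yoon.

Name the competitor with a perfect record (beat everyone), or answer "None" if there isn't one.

Mori has 9 wins out of 9 opponents — a perfect record.

Mori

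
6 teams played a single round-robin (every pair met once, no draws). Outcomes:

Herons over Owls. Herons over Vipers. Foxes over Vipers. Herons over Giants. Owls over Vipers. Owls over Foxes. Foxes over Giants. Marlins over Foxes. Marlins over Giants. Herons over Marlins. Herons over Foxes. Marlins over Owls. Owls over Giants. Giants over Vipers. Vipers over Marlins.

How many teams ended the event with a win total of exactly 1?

2

Win totals: Marlins 3, Giants 1, Foxes 2, Herons 5, Owls 3, Vipers 1.
Exactly 1: Giants, Vipers — 2 teams.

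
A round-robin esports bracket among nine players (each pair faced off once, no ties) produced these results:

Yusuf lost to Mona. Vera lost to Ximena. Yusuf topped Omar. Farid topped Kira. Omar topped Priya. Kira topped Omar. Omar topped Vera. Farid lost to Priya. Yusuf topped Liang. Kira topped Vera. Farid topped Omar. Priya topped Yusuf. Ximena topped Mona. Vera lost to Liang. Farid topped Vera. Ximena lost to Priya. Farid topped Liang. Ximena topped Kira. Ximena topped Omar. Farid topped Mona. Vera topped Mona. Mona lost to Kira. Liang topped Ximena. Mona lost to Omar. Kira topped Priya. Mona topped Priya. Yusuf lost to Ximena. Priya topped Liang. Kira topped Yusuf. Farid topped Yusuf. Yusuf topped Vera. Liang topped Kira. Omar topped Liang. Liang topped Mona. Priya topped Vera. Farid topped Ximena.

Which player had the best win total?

Farid

Win totals: Kira 5, Yusuf 3, Mona 2, Farid 7, Liang 4, Vera 1, Priya 5, Omar 4, Ximena 5.
Farid leads with 7 wins (next highest: 5).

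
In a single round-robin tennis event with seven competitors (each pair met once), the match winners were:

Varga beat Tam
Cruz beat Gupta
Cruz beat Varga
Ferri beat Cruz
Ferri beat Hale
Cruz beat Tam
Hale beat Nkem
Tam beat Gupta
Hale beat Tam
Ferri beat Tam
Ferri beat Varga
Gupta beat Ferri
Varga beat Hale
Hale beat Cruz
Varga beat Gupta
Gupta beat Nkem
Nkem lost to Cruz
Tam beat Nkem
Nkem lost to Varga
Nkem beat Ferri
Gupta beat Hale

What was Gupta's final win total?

3

Gupta's results: beat Ferri, Nkem, Hale; lost to Tam, Cruz, Varga.
That is 3 wins.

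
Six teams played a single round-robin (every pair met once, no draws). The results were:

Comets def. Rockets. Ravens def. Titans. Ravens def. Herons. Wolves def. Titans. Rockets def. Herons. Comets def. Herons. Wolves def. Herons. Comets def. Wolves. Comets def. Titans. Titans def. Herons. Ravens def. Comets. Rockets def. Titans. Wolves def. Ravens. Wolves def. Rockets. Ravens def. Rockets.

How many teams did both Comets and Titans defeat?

Comets beat: Wolves, Herons, Rockets, Titans.
Titans beat: Herons.
Both beat: Herons — 1.

1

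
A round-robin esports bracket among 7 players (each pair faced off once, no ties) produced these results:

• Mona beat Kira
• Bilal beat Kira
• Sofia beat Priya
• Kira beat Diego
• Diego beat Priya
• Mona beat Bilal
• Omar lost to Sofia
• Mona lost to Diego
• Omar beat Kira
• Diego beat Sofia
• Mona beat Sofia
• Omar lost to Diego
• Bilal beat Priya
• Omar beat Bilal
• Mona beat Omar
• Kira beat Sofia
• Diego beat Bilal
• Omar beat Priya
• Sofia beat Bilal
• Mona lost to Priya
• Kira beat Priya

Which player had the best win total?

Diego

Win totals: Bilal 2, Mona 4, Diego 5, Kira 3, Omar 3, Priya 1, Sofia 3.
Diego leads with 5 wins (next highest: 4).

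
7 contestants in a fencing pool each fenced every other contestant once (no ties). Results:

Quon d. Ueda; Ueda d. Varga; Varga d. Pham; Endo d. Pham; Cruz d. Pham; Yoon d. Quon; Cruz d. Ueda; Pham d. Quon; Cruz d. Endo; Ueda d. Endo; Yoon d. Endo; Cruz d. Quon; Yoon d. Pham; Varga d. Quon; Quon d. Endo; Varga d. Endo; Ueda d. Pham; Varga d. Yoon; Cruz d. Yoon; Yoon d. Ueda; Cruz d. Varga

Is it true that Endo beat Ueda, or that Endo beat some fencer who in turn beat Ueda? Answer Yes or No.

Endo did not beat Ueda directly.
Endo beat Pham, but each of them lost to Ueda. No two-step path.

No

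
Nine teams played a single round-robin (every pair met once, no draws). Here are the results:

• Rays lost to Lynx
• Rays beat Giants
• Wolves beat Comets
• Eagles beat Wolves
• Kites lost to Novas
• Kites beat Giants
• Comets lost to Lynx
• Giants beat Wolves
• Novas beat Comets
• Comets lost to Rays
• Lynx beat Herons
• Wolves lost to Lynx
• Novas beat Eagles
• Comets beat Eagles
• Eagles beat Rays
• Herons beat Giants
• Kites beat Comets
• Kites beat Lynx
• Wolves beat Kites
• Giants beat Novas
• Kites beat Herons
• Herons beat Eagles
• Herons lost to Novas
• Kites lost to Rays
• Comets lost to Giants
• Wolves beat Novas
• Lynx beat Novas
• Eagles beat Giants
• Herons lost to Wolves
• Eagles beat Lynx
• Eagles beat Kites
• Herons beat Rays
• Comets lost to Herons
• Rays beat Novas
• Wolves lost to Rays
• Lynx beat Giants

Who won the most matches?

Lynx

Win totals: Giants 3, Kites 4, Rays 5, Herons 4, Comets 1, Lynx 6, Eagles 5, Wolves 4, Novas 4.
Lynx leads with 6 wins (next highest: 5).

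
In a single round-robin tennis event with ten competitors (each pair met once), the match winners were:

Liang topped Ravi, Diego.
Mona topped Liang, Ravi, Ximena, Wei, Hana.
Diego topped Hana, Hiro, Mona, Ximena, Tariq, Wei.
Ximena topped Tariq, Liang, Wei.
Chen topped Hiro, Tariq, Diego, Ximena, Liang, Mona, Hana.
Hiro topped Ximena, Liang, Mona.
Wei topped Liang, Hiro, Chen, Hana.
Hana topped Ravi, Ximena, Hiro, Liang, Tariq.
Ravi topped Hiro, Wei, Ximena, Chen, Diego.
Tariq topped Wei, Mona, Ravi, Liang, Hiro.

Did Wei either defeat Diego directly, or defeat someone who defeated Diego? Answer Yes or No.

Yes

Wei did not beat Diego directly.
Wei beat Liang, Chen, Hana, Hiro. Of those, Liang beat Diego.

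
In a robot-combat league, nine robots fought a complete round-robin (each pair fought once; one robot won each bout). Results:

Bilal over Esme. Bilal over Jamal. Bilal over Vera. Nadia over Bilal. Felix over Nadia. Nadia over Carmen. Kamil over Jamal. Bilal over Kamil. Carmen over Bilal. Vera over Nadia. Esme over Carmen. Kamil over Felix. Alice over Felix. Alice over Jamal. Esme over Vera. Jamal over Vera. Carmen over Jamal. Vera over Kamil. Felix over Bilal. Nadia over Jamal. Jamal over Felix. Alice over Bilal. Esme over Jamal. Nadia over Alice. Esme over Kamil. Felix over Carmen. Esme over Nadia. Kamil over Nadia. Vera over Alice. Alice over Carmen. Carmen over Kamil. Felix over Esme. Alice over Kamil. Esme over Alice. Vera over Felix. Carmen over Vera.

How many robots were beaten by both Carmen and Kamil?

1

Carmen beat: Vera, Bilal, Kamil, Jamal.
Kamil beat: Nadia, Felix, Jamal.
Both beat: Jamal — 1.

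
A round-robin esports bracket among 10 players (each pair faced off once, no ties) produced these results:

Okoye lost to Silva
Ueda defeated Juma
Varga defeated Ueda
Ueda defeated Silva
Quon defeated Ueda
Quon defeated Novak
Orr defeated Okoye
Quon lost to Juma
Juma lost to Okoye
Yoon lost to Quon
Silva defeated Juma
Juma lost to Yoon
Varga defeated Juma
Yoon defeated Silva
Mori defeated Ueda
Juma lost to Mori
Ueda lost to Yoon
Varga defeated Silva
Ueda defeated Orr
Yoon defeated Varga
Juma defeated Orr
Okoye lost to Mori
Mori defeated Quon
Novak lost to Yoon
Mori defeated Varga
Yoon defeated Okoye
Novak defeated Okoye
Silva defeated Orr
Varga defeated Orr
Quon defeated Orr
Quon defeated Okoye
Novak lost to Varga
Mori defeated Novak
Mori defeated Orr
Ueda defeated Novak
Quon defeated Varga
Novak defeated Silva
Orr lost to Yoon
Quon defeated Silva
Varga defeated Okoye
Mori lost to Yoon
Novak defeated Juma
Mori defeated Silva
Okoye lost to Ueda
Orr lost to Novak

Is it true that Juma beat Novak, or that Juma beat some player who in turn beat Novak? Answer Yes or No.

Juma did not beat Novak directly.
Juma beat Orr, Quon. Of those, Quon beat Novak.

Yes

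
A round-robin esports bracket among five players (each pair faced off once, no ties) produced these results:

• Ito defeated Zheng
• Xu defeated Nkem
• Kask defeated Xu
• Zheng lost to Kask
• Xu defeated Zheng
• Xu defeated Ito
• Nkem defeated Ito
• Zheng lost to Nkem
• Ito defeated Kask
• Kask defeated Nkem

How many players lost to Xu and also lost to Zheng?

0

Xu beat: Zheng, Nkem, Ito.
Zheng beat: no one.
No one was beaten by both.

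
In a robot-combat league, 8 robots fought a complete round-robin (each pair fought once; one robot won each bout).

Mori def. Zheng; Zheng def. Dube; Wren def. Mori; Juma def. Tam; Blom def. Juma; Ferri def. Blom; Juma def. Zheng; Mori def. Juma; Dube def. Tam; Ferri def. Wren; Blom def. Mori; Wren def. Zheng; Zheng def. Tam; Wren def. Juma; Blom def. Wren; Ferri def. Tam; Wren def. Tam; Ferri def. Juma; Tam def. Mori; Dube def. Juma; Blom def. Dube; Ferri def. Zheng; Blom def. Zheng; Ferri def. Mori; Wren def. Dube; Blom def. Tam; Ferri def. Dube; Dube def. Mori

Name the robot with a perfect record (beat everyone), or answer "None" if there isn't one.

Ferri has 7 wins out of 7 opponents — a perfect record.

Ferri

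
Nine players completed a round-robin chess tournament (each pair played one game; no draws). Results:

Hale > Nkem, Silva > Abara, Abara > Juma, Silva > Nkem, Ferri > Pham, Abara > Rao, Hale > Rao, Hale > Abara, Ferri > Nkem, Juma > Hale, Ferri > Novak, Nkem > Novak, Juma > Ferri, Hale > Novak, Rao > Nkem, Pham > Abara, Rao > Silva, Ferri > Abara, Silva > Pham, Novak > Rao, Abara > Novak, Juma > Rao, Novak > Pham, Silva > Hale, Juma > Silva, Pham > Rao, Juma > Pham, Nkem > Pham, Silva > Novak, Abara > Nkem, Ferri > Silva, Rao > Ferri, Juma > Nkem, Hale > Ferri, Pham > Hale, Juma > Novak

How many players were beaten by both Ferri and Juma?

4

Ferri beat: Pham, Novak, Abara, Nkem, Silva.
Juma beat: Pham, Ferri, Novak, Rao, Nkem, Hale, Silva.
Both beat: Pham, Novak, Nkem, Silva — 4.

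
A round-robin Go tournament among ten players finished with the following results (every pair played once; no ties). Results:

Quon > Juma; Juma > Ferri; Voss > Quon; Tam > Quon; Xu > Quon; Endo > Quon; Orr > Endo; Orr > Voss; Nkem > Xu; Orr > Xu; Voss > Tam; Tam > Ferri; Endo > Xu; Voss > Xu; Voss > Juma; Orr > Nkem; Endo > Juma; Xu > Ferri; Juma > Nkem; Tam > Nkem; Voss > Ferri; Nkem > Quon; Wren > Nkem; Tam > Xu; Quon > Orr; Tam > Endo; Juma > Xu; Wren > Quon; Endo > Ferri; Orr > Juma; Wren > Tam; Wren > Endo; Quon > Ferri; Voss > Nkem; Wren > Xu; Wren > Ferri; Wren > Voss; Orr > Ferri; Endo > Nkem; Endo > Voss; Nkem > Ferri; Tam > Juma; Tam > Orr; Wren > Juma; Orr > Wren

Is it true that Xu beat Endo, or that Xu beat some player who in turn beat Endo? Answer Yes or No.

Xu did not beat Endo directly.
Xu beat Quon, Ferri, but each of them lost to Endo. No two-step path.

No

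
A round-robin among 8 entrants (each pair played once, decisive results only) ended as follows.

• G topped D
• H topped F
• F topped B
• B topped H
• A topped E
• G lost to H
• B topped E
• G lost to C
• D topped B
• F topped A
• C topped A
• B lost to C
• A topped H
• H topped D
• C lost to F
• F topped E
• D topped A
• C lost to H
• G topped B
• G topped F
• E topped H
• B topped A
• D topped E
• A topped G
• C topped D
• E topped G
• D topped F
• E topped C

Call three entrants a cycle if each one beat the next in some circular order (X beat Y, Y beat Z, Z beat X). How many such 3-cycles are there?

20

Win totals: A 3, B 3, C 4, D 4, E 3, F 4, G 3, H 4.
An entrant with w wins dominates both others in C(w,2) triples; summing gives 3 + 3 + 6 + 6 + 3 + 6 + 3 + 6 = 36 transitive triples.
Total triples C(8,3) = 56, so cyclic triples = 56 − 36 = 20.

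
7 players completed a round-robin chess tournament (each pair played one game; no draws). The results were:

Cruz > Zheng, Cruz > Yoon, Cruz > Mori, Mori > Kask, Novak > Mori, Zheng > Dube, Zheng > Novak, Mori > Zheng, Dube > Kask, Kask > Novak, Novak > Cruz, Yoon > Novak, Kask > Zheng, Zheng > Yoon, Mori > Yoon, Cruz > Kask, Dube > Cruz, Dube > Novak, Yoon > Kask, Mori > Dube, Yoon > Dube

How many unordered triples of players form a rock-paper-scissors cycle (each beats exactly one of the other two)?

12

Win totals: Mori 4, Dube 3, Zheng 3, Yoon 3, Kask 2, Cruz 4, Novak 2.
A player with w wins dominates both others in C(w,2) triples; summing gives 6 + 3 + 3 + 3 + 1 + 6 + 1 = 23 transitive triples.
Total triples C(7,3) = 35, so cyclic triples = 35 − 23 = 12.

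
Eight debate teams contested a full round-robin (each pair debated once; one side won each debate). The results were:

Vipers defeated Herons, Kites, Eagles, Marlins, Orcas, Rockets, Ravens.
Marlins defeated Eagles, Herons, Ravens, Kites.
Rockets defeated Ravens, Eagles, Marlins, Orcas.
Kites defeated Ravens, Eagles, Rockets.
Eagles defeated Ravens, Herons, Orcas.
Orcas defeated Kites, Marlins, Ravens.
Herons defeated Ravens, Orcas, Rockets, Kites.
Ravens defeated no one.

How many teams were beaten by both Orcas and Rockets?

Orcas beat: Ravens, Marlins, Kites.
Rockets beat: Ravens, Marlins, Eagles, Orcas.
Both beat: Ravens, Marlins — 2.

2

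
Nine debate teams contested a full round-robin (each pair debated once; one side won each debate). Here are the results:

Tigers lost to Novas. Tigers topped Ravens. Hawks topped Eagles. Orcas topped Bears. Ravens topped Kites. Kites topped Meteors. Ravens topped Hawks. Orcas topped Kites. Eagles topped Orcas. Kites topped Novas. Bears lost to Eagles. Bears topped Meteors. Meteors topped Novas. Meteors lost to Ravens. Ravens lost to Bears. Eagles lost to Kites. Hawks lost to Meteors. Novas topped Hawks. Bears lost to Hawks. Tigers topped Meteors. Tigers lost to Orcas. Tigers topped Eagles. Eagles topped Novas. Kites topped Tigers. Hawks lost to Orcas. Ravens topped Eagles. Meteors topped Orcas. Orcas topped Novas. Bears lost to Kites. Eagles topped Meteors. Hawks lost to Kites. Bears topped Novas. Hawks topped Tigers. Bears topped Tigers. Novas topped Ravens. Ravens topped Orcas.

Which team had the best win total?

Win totals: Kites 6, Novas 3, Ravens 5, Meteors 3, Hawks 3, Bears 4, Eagles 4, Orcas 5, Tigers 3.
Kites leads with 6 wins (next highest: 5).

Kites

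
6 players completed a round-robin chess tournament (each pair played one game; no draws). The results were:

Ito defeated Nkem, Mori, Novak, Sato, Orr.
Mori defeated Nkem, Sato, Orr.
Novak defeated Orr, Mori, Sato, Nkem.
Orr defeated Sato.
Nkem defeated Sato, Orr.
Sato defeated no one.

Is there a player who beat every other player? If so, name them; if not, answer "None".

Ito has 5 wins out of 5 opponents — a perfect record.

Ito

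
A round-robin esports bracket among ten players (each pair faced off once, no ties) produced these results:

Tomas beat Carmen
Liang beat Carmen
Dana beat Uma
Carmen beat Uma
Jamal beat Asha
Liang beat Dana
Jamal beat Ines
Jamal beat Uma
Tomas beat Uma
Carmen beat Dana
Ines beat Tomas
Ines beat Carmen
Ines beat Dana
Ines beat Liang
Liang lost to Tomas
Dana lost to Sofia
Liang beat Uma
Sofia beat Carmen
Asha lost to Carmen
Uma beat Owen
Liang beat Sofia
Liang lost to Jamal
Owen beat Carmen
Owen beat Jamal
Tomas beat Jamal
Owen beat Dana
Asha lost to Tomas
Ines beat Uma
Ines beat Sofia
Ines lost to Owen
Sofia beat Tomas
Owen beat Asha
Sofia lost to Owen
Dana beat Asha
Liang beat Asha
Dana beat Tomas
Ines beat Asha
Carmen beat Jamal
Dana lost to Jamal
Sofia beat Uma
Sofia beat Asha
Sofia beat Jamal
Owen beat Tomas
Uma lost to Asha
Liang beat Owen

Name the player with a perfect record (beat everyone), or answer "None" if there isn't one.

Highest win total is Owen with 7 (out of 9 possible).
Owen lost to Uma, Liang, so no player went undefeated.

None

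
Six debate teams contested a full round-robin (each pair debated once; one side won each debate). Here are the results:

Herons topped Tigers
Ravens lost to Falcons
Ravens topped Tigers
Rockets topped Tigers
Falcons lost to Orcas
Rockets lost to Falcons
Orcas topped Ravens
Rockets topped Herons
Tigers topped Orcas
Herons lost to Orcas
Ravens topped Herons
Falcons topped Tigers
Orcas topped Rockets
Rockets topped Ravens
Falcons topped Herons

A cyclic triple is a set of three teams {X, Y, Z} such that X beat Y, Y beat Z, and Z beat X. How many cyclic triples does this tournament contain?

Win totals: Falcons 4, Rockets 3, Tigers 1, Orcas 4, Herons 1, Ravens 2.
A team with w wins dominates both others in C(w,2) triples; summing gives 6 + 3 + 0 + 6 + 0 + 1 = 16 transitive triples.
Total triples C(6,3) = 20, so cyclic triples = 20 − 16 = 4.

4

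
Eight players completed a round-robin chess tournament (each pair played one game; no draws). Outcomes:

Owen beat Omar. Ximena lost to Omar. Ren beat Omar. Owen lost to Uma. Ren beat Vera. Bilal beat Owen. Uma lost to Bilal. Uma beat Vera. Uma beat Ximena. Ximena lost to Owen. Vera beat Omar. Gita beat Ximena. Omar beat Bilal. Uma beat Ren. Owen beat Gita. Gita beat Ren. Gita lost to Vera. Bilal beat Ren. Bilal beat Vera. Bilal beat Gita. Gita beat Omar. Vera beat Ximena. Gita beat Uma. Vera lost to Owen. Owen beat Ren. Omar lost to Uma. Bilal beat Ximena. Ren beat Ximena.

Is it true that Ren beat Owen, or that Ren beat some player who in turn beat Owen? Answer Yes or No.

No

Ren did not beat Owen directly.
Ren beat Omar, Ximena, Vera, but each of them lost to Owen. No two-step path.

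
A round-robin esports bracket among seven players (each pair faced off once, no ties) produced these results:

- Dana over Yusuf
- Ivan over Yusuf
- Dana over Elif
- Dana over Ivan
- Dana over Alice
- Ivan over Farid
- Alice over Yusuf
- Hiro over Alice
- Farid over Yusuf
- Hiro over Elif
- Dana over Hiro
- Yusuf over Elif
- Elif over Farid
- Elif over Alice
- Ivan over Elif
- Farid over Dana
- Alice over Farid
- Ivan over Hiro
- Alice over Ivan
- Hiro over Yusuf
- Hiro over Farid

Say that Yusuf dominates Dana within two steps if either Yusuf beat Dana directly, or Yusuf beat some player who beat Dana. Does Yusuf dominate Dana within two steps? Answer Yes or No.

Yusuf did not beat Dana directly.
Yusuf beat Elif, but each of them lost to Dana. No two-step path.

No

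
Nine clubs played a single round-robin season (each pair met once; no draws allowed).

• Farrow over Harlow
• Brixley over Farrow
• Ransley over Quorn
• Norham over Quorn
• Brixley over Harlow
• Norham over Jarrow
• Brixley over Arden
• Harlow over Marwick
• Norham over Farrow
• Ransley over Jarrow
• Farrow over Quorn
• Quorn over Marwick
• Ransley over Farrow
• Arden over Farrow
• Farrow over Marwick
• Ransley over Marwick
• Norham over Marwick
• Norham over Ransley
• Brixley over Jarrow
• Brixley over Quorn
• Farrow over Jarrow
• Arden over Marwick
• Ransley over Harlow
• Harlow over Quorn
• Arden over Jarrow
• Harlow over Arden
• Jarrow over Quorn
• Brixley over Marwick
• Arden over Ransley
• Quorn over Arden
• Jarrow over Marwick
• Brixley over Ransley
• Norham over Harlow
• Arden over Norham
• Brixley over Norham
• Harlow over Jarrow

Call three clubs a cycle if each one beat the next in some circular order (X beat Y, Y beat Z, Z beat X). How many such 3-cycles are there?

7

Win totals: Brixley 8, Farrow 4, Quorn 2, Ransley 5, Norham 6, Harlow 4, Jarrow 2, Arden 5, Marwick 0.
A club with w wins dominates both others in C(w,2) triples; summing gives 28 + 6 + 1 + 10 + 15 + 6 + 1 + 10 + 0 = 77 transitive triples.
Total triples C(9,3) = 84, so cyclic triples = 84 − 77 = 7.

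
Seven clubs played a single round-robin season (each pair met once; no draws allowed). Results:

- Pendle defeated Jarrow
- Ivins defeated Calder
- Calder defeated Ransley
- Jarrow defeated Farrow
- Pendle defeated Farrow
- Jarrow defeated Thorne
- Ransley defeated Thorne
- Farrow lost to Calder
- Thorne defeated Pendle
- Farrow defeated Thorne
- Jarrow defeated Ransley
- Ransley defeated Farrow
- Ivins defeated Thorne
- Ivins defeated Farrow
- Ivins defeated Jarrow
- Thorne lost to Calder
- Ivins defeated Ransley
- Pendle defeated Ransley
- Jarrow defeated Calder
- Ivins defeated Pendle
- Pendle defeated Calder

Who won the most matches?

Ivins

Win totals: Ivins 6, Thorne 1, Pendle 4, Jarrow 4, Ransley 2, Calder 3, Farrow 1.
Ivins leads with 6 wins (next highest: 4).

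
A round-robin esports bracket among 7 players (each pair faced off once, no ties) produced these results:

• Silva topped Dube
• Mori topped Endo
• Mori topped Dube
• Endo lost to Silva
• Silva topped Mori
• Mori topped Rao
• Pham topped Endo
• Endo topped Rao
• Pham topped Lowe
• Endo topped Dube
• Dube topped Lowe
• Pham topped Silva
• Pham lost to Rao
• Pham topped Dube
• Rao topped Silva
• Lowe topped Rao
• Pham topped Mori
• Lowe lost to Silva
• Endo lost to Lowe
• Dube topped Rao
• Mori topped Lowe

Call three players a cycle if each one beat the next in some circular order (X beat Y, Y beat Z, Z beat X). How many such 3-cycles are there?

9

Win totals: Endo 2, Pham 5, Mori 4, Rao 2, Silva 4, Dube 2, Lowe 2.
A player with w wins dominates both others in C(w,2) triples; summing gives 1 + 10 + 6 + 1 + 6 + 1 + 1 = 26 transitive triples.
Total triples C(7,3) = 35, so cyclic triples = 35 − 26 = 9.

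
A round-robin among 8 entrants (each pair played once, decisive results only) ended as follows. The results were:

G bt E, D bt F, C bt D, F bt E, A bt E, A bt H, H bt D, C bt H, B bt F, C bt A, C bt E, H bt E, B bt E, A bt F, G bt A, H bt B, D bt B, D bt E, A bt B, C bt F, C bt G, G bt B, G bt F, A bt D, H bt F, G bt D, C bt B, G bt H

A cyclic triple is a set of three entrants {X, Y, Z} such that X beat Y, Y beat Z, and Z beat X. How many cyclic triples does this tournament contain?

Win totals: A 5, B 2, C 7, D 3, E 0, F 1, G 6, H 4.
An entrant with w wins dominates both others in C(w,2) triples; summing gives 10 + 1 + 21 + 3 + 0 + 0 + 15 + 6 = 56 transitive triples.
Total triples C(8,3) = 56, so cyclic triples = 56 − 56 = 0.

0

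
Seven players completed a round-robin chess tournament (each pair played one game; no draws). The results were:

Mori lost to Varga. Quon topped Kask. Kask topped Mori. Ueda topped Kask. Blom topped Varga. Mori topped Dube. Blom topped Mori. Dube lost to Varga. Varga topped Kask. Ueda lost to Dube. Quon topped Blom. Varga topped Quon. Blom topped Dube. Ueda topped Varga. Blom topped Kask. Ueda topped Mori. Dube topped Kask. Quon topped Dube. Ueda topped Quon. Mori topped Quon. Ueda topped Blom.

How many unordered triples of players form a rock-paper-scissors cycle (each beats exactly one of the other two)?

Win totals: Quon 3, Dube 2, Mori 2, Kask 1, Ueda 5, Varga 4, Blom 4.
A player with w wins dominates both others in C(w,2) triples; summing gives 3 + 1 + 1 + 0 + 10 + 6 + 6 = 27 transitive triples.
Total triples C(7,3) = 35, so cyclic triples = 35 − 27 = 8.

8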